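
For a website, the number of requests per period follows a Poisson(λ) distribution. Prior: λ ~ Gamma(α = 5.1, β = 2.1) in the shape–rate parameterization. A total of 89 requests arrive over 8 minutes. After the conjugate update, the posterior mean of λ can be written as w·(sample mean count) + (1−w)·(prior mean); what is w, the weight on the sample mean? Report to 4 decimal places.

With a Gamma(shape α, rate β) prior, the Poisson likelihood is conjugate: the posterior is Gamma(α + ΣXᵢ, β + n).
Posterior mean = (α₀+S)/(β₀+n) = [n/(β₀+n)]·(S/n) + [β₀/(β₀+n)]·(α₀/β₀), so only n and β₀ enter the weight.
Weight on data w = n/(β₀+n) = 8/(2.1+8) = 8/10.1 = 0.7921.

0.7921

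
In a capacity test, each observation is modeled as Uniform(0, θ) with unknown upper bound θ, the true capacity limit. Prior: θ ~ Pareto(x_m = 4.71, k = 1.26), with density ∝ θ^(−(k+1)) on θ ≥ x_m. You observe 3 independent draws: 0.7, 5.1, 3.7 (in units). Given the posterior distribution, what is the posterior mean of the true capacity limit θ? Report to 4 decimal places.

A Pareto(scale x_m, shape k) prior on the upper bound θ of Uniform(0, θ) is conjugate: posterior is Pareto(max(x_m, max xᵢ), k + n).
Sample maximum = 5.1; prior scale x_m = 4.71 → posterior scale = max = 5.10.
Posterior shape = 1.26 + 3 = 4.26.
E[θ|data] = k·x_m/(k−1) = 4.26·5.10/3.26 = 6.6644.

6.6644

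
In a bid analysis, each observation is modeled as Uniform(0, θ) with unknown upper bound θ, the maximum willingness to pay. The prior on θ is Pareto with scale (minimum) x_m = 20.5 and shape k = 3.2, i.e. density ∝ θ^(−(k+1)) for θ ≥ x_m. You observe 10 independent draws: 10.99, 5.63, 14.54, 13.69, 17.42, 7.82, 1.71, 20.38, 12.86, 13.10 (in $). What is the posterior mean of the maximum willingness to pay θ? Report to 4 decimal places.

A Pareto(scale x_m, shape k) prior on the upper bound θ of Uniform(0, θ) is conjugate: posterior is Pareto(max(x_m, max xᵢ), k + n).
Sample maximum = 20.38; prior scale x_m = 20.5 → posterior scale = max = 20.50.
Posterior shape = 3.2 + 10 = 13.2.
E[θ|data] = k·x_m/(k−1) = 13.2·20.50/12.2 = 22.1803.

22.1803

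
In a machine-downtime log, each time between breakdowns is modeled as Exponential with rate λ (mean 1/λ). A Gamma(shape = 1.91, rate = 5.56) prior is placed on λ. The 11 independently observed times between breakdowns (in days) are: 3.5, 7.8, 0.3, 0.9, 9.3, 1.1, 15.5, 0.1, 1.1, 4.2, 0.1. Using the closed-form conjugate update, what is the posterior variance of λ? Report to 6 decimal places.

0.005277

With a Gamma(shape α, rate β) prior on the exponential rate λ, the posterior after n observations with total T = Σxᵢ is Gamma(α+n, β+T).
Sum of observations T = 43.9 days; n = 11.
Posterior: Gamma(1.91+11, 5.56+43.9) = Gamma(12.91, 49.46).
Var = α/β² = 0.005277.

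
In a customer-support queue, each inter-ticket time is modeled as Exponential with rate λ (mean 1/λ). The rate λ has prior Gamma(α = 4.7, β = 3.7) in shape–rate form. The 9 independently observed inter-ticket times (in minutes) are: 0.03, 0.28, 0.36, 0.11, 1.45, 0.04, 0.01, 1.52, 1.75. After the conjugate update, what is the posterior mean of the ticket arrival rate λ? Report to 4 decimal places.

1.4811

With a Gamma(shape α, rate β) prior on the exponential rate λ, the posterior after n observations with total T = Σxᵢ is Gamma(α+n, β+T).
Sum of observations T = 5.55 minutes; n = 9.
Posterior: Gamma(4.7+9, 3.7+5.55) = Gamma(13.7, 9.25).
Posterior mean of λ = α/β = 13.7/9.25 = 1.4811.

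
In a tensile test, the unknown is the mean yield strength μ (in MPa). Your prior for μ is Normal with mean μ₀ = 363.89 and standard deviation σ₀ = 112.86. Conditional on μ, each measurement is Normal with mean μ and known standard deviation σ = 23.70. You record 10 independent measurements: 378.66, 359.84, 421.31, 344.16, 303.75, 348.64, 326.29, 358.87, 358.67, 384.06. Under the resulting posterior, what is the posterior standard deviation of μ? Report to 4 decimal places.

7.4781

For Normal data with known variance σ², a Normal(μ₀, σ₀²) prior on μ is conjugate. Posterior precision = 1/σ₀² + n/σ²; posterior mean is the precision-weighted average of μ₀ and x̄.
σ₀² = 112.86² = 12737.3796, σ² = 23.70² = 561.69; σ² + n·σ₀² = 561.69 + 10·12737.3796 = 127935.486.
Posterior precision = 1/σ₀² + n/σ² = 1/12737.3796 + 10/561.69 = (σ² + n·σ₀²)/(σ₀²σ²) = 127935.486/(12737.3796·561.69); posterior variance σₙ² = σ₀²σ²/(σ² + n·σ₀²) = 12737.3796·561.69/127935.486 = 55.922395.
Posterior SD = √σₙ² = √(12737.3796·561.69/127935.486) = 7.4781.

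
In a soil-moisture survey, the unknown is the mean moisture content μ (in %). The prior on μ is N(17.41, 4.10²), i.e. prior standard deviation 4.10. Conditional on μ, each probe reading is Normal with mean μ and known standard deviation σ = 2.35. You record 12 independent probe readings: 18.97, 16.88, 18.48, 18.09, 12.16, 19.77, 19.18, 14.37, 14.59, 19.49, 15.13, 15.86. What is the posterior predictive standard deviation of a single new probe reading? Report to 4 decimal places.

For Normal data with known variance σ², a Normal(μ₀, σ₀²) prior on μ is conjugate. Posterior precision = 1/σ₀² + n/σ²; posterior mean is the precision-weighted average of μ₀ and x̄.
σ₀² = 4.10² = 16.81, σ² = 2.35² = 5.5225; σ² + n·σ₀² = 5.5225 + 12·16.81 = 207.2425.
Posterior precision = 1/σ₀² + n/σ² = 1/16.81 + 12/5.5225 = (σ² + n·σ₀²)/(σ₀²σ²) = 207.2425/(16.81·5.5225); posterior variance σₙ² = σ₀²σ²/(σ² + n·σ₀²) = 16.81·5.5225/207.2425 = 0.447945.
Predictive variance for one new observation = σₙ² + σ² = 16.81·5.5225/207.2425 + 5.5225 = σ²·(σ₀² + 207.2425)/207.2425 = 5.5225·224.0525/207.2425 = 5.970445; SD = √(5.5225·224.0525/207.2425) = 2.4434.

2.4434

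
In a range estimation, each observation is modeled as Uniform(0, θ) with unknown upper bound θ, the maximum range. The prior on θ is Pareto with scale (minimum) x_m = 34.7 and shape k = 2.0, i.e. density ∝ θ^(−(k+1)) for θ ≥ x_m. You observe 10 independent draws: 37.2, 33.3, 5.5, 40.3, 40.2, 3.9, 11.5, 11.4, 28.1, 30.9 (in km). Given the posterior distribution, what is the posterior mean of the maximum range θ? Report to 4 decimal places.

43.9636

A Pareto(scale x_m, shape k) prior on the upper bound θ of Uniform(0, θ) is conjugate: posterior is Pareto(max(x_m, max xᵢ), k + n).
Sample maximum = 40.3; prior scale x_m = 34.7 → posterior scale = max = 40.3.
Posterior shape = 2.0 + 10 = 12.0.
E[θ|data] = k·x_m/(k−1) = 12.0·40.3/11.0 = 43.9636.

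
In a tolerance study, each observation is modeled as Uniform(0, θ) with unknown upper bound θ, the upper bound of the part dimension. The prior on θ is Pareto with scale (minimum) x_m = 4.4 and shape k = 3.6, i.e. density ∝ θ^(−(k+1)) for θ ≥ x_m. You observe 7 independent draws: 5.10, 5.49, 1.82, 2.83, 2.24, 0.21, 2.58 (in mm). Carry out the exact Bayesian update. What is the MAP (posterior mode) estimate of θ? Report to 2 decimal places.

5.49

A Pareto(scale x_m, shape k) prior on the upper bound θ of Uniform(0, θ) is conjugate: posterior is Pareto(max(x_m, max xᵢ), k + n).
Sample maximum = 5.49; prior scale x_m = 4.4 → posterior scale = max = 5.49.
Posterior shape = 3.6 + 7 = 10.6.
The Pareto density is decreasing on [x_m, ∞), so the mode is x_m = 5.49.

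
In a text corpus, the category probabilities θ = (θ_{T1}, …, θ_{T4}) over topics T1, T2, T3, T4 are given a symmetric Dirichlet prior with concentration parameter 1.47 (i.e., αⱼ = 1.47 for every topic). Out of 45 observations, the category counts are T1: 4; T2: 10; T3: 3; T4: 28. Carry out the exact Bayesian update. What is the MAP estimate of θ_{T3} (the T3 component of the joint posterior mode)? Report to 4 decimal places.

0.0740

The Dirichlet prior is conjugate to the Multinomial likelihood: each posterior αⱼ = prior αⱼ + observed count nⱼ.
Posterior concentration: (5.47, 11.47, 4.47, 29.47), total = 50.88.
Joint mode component: (α_{T3}−1)/(Σα−K) = 3.47/46.88 = 0.0740.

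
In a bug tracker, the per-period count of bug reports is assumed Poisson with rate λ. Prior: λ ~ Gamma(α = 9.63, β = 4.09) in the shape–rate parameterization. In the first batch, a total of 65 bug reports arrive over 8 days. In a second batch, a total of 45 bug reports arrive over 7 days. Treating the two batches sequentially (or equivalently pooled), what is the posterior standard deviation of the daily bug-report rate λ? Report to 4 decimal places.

With a Gamma(shape α, rate β) prior, the Poisson likelihood is conjugate: the posterior is Gamma(α + ΣXᵢ, β + n).
After batch 1: Gamma(α+S, β+n) = Gamma(9.63+65, 4.09+8) = Gamma(74.63, 12.09).
After batch 2: Gamma(α+S, β+n) = Gamma(74.63+45, 12.09+7) = Gamma(119.63, 19.09).
SD = √α/β = √119.63/19.09 = 0.5729.

0.5729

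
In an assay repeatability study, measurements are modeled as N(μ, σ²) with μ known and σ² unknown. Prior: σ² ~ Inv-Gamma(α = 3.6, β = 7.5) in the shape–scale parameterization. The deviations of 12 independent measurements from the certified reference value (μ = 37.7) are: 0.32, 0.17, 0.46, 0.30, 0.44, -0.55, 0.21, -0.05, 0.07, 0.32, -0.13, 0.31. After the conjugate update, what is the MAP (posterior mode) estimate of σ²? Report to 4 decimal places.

With known mean μ and an Inverse-Gamma(α, β) prior on σ², the Normal likelihood is conjugate: posterior is Inv-Gamma(α + n/2, β + Σ(xᵢ−μ)²/2).
Σ(xᵢ−μ)² = (0.32)² + (0.17)² + (0.46)² + (0.30)² + (0.44)² + (-0.55)² + (0.21)² + (-0.05)² + (0.07)² + (0.32)² + (-0.13)² + (0.31)² = 1.1959.
Posterior: Inv-Gamma(3.6 + 12/2, 7.5 + 1.1959/2) = Inv-Gamma(9.60, 8.09795).
Mode = β/(α+1) = 8.09795/10.60 = 0.7640.

0.7640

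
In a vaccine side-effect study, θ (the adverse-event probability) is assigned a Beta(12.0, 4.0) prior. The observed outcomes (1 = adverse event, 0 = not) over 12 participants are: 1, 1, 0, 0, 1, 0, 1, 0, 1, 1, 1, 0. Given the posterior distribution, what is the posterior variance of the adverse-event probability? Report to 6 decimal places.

0.007521

The Beta prior is conjugate to a Binomial/Bernoulli likelihood; the update adds successes to α and failures to β.
Posterior: Beta(α+k, β+n−k) = Beta(12.0+7, 4.0+5) = Beta(19.0, 9.0).
Var = αβ/((α+β)²(α+β+1)) = 19.0·9.0/(28.0²·29.0) = 0.007521.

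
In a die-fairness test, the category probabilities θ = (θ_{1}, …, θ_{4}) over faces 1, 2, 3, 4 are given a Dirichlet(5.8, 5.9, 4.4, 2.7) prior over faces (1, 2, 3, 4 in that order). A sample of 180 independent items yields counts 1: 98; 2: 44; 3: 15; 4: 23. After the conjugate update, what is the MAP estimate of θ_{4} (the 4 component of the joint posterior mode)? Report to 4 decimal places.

The Dirichlet prior is conjugate to the Multinomial likelihood: each posterior αⱼ = prior αⱼ + observed count nⱼ.
Posterior concentration: (103.8, 49.9, 19.4, 25.7), total = 198.8.
Joint mode component: (α_{4}−1)/(Σα−K) = 24.7/194.8 = 0.1268.

0.1268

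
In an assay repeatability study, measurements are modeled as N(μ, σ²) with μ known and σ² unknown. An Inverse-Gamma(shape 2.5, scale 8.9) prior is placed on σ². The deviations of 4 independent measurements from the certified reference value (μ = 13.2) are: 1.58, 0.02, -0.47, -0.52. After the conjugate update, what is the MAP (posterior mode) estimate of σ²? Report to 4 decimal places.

1.8898

With known mean μ and an Inverse-Gamma(α, β) prior on σ², the Normal likelihood is conjugate: posterior is Inv-Gamma(α + n/2, β + Σ(xᵢ−μ)²/2).
Σ(xᵢ−μ)² = (1.58)² + (0.02)² + (-0.47)² + (-0.52)² = 2.9881.
Posterior: Inv-Gamma(2.5 + 4/2, 8.9 + 2.9881/2) = Inv-Gamma(4.50, 10.39405).
Mode = β/(α+1) = 10.39405/5.50 = 1.8898.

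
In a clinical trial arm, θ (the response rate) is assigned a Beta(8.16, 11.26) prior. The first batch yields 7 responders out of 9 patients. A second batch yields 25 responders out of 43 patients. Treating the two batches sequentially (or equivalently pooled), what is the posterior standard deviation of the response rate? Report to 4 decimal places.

0.0583

The Beta prior is conjugate to a Binomial/Bernoulli likelihood; the update adds successes to α and failures to β.
After batch 1: Beta(8.16+7, 11.26+2) = Beta(15.16, 13.26).
After batch 2: Beta(15.16+25, 13.26+18) = Beta(40.16, 31.26).
Var = αβ/((α+β)²(α+β+1)) = 40.16·31.26/(71.42²·72.42) = 0.00339848; SD = √0.00339848 = 0.0583.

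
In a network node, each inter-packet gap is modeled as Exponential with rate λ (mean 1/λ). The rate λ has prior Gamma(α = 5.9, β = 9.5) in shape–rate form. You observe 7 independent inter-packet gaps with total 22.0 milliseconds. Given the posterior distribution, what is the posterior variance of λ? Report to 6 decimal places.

With a Gamma(shape α, rate β) prior on the exponential rate λ, the posterior after n observations with total T = Σxᵢ is Gamma(α+n, β+T).
Posterior: Gamma(5.9+7, 9.5+22.0) = Gamma(12.9, 31.5).
Var = α/β² = 0.013001.

0.013001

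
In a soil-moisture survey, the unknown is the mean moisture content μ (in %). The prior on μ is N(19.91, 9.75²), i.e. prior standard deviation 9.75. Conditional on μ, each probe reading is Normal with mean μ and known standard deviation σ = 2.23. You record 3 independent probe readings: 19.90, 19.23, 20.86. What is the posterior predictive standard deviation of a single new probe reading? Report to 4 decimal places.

2.5695

For Normal data with known variance σ², a Normal(μ₀, σ₀²) prior on μ is conjugate. Posterior precision = 1/σ₀² + n/σ²; posterior mean is the precision-weighted average of μ₀ and x̄.
σ₀² = 9.75² = 95.0625, σ² = 2.23² = 4.9729; σ² + n·σ₀² = 4.9729 + 3·95.0625 = 290.1604.
Posterior precision = 1/σ₀² + n/σ² = 1/95.0625 + 3/4.9729 = (σ² + n·σ₀²)/(σ₀²σ²) = 290.1604/(95.0625·4.9729); posterior variance σₙ² = σ₀²σ²/(σ² + n·σ₀²) = 95.0625·4.9729/290.1604 = 1.629224.
Predictive variance for one new observation = σₙ² + σ² = 95.0625·4.9729/290.1604 + 4.9729 = σ²·(σ₀² + 290.1604)/290.1604 = 4.9729·385.2229/290.1604 = 6.602124; SD = √(4.9729·385.2229/290.1604) = 2.5695.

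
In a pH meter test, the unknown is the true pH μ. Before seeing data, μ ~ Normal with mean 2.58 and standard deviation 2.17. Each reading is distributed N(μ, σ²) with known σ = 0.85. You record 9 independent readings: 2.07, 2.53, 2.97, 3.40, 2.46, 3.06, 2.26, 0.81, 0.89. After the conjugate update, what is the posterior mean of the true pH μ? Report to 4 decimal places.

For Normal data with known variance σ², a Normal(μ₀, σ₀²) prior on μ is conjugate. Posterior precision = 1/σ₀² + n/σ²; posterior mean is the precision-weighted average of μ₀ and x̄.
Σxᵢ = 2.07 + 2.53 + 2.97 + 3.40 + 2.46 + 3.06 + 2.26 + 0.81 + 0.89 = 20.45, so n·x̄ = 20.45.
σ₀² = 2.17² = 4.7089, σ² = 0.85² = 0.7225; σ² + n·σ₀² = 0.7225 + 9·4.7089 = 43.1026.
Posterior mean = (μ₀/σ₀² + n·x̄/σ²)/(1/σ₀² + n/σ²) = (σ²·μ₀ + σ₀²·n·x̄)/(σ² + n·σ₀²) = (0.7225·2.58 + 4.7089·20.45)/43.1026 = 98.161055/43.1026 = 2.2774.

2.2774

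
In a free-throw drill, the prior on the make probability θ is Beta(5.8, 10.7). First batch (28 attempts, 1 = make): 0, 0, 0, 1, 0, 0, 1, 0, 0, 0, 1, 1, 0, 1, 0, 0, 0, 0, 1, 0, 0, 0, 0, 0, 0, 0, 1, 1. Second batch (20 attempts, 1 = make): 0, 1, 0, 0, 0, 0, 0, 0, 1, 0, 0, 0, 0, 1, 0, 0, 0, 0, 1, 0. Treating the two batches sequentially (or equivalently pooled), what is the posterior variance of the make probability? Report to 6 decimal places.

0.003051

The Beta prior is conjugate to a Binomial/Bernoulli likelihood; the update adds successes to α and failures to β.
After batch 1: Beta(5.8+8, 10.7+20) = Beta(13.8, 30.7).
After batch 2: Beta(13.8+4, 30.7+16) = Beta(17.8, 46.7).
Var = αβ/((α+β)²(α+β+1)) = 17.8·46.7/(64.5²·65.5) = 0.003051.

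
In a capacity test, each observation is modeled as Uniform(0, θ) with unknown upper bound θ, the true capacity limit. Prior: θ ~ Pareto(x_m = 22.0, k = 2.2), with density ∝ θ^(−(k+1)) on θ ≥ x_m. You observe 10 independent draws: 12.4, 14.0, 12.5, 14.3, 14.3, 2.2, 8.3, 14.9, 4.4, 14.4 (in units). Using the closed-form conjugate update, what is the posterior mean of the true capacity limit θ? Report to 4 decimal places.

23.9643

A Pareto(scale x_m, shape k) prior on the upper bound θ of Uniform(0, θ) is conjugate: posterior is Pareto(max(x_m, max xᵢ), k + n).
Sample maximum = 14.9; prior scale x_m = 22.0 → posterior scale = max = 22.0.
Posterior shape = 2.2 + 10 = 12.2.
E[θ|data] = k·x_m/(k−1) = 12.2·22.0/11.2 = 23.9643.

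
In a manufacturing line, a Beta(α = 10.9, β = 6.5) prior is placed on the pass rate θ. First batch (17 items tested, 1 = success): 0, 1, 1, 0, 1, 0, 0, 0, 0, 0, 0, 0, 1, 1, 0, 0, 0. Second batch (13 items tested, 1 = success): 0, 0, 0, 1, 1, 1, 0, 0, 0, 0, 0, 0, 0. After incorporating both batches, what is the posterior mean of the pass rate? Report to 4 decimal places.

0.3987

The Beta prior is conjugate to a Binomial/Bernoulli likelihood; the update adds successes to α and failures to β.
After batch 1: Beta(10.9+5, 6.5+12) = Beta(15.9, 18.5).
After batch 2: Beta(15.9+3, 18.5+10) = Beta(18.9, 28.5).
Posterior mean = α/(α+β) = 18.9/47.4 = 0.3987.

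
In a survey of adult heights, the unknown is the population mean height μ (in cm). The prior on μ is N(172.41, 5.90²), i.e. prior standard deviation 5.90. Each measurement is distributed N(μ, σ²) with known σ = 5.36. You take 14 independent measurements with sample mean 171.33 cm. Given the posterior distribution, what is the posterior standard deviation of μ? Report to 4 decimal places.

For Normal data with known variance σ², a Normal(μ₀, σ₀²) prior on μ is conjugate. Posterior precision = 1/σ₀² + n/σ²; posterior mean is the precision-weighted average of μ₀ and x̄.
σ₀² = 5.90² = 34.81, σ² = 5.36² = 28.7296; σ² + n·σ₀² = 28.7296 + 14·34.81 = 516.0696.
Posterior precision = 1/σ₀² + n/σ² = 1/34.81 + 14/28.7296 = (σ² + n·σ₀²)/(σ₀²σ²) = 516.0696/(34.81·28.7296); posterior variance σₙ² = σ₀²σ²/(σ² + n·σ₀²) = 34.81·28.7296/516.0696 = 1.937873.
Posterior SD = √σₙ² = √(34.81·28.7296/516.0696) = 1.3921.

1.3921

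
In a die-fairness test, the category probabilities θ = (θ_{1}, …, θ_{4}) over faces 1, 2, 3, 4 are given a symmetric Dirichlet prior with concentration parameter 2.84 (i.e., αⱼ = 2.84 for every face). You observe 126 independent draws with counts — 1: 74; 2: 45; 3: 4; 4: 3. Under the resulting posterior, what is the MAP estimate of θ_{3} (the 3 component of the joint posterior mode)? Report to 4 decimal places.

0.0438

The Dirichlet prior is conjugate to the Multinomial likelihood: each posterior αⱼ = prior αⱼ + observed count nⱼ.
Posterior concentration: (76.84, 47.84, 6.84, 5.84), total = 137.36.
Joint mode component: (α_{3}−1)/(Σα−K) = 5.84/133.36 = 0.0438.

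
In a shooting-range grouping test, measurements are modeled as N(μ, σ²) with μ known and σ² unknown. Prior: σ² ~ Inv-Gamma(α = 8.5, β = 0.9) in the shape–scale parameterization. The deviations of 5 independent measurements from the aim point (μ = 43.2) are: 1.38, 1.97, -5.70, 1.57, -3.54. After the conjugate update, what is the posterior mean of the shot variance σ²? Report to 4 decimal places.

2.7536

With known mean μ and an Inverse-Gamma(α, β) prior on σ², the Normal likelihood is conjugate: posterior is Inv-Gamma(α + n/2, β + Σ(xᵢ−μ)²/2).
Σ(xᵢ−μ)² = (1.38)² + (1.97)² + (-5.70)² + (1.57)² + (-3.54)² = 53.2718.
Posterior: Inv-Gamma(8.5 + 5/2, 0.9 + 53.2718/2) = Inv-Gamma(11.00, 27.53590).
E[σ²|data] = β/(α−1) = 27.53590/10.00 = 2.7536.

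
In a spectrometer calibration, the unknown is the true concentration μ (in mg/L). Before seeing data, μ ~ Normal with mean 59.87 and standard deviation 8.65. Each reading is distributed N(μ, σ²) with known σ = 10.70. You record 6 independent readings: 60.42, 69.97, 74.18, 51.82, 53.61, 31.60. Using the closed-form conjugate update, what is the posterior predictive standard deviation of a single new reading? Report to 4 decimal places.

11.3883

For Normal data with known variance σ², a Normal(μ₀, σ₀²) prior on μ is conjugate. Posterior precision = 1/σ₀² + n/σ²; posterior mean is the precision-weighted average of μ₀ and x̄.
σ₀² = 8.65² = 74.8225, σ² = 10.70² = 114.49; σ² + n·σ₀² = 114.49 + 6·74.8225 = 563.425.
Posterior precision = 1/σ₀² + n/σ² = 1/74.8225 + 6/114.49 = (σ² + n·σ₀²)/(σ₀²σ²) = 563.425/(74.8225·114.49); posterior variance σₙ² = σ₀²σ²/(σ² + n·σ₀²) = 74.8225·114.49/563.425 = 15.204203.
Predictive variance for one new observation = σₙ² + σ² = 74.8225·114.49/563.425 + 114.49 = σ²·(σ₀² + 563.425)/563.425 = 114.49·638.2475/563.425 = 129.694203; SD = √(114.49·638.2475/563.425) = 11.3883.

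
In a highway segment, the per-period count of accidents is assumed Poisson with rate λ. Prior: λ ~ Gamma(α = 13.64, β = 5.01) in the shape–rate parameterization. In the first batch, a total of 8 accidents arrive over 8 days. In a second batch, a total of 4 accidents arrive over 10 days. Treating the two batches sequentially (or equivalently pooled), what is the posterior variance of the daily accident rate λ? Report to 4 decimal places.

With a Gamma(shape α, rate β) prior, the Poisson likelihood is conjugate: the posterior is Gamma(α + ΣXᵢ, β + n).
After batch 1: Gamma(α+S, β+n) = Gamma(13.64+8, 5.01+8) = Gamma(21.64, 13.01).
After batch 2: Gamma(α+S, β+n) = Gamma(21.64+4, 13.01+10) = Gamma(25.64, 23.01).
Var = α/β² = 25.64/23.01² = 0.0484.

0.0484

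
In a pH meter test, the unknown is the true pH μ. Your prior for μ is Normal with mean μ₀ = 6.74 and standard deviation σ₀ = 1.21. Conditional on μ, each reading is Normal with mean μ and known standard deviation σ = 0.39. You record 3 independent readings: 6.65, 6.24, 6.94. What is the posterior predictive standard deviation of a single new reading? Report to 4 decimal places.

For Normal data with known variance σ², a Normal(μ₀, σ₀²) prior on μ is conjugate. Posterior precision = 1/σ₀² + n/σ²; posterior mean is the precision-weighted average of μ₀ and x̄.
σ₀² = 1.21² = 1.4641, σ² = 0.39² = 0.1521; σ² + n·σ₀² = 0.1521 + 3·1.4641 = 4.5444.
Posterior precision = 1/σ₀² + n/σ² = 1/1.4641 + 3/0.1521 = (σ² + n·σ₀²)/(σ₀²σ²) = 4.5444/(1.4641·0.1521); posterior variance σₙ² = σ₀²σ²/(σ² + n·σ₀²) = 1.4641·0.1521/4.5444 = 0.049003.
Predictive variance for one new observation = σₙ² + σ² = 1.4641·0.1521/4.5444 + 0.1521 = σ²·(σ₀² + 4.5444)/4.5444 = 0.1521·6.0085/4.5444 = 0.201103; SD = √(0.1521·6.0085/4.5444) = 0.4484.

0.4484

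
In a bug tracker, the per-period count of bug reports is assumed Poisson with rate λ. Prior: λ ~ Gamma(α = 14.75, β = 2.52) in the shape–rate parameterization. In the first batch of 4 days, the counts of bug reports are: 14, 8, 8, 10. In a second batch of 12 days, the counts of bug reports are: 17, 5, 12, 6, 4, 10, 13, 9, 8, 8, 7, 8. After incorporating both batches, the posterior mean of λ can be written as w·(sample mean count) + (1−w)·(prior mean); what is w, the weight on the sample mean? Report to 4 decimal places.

0.8639

With a Gamma(shape α, rate β) prior, the Poisson likelihood is conjugate: the posterior is Gamma(α + ΣXᵢ, β + n).
Total number of days: n = 4 + 12 = 16.
Posterior mean = (α₀+S)/(β₀+n) = [n/(β₀+n)]·(S/n) + [β₀/(β₀+n)]·(α₀/β₀), so only n and β₀ enter the weight.
Weight on data w = n/(β₀+n) = 16/(2.52+16) = 16/18.52 = 0.8639.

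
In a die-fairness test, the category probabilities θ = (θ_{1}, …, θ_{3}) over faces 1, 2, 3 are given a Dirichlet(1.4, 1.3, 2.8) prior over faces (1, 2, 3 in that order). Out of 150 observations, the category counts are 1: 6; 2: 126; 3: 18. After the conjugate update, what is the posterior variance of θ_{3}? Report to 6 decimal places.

0.000740

The Dirichlet prior is conjugate to the Multinomial likelihood: each posterior αⱼ = prior αⱼ + observed count nⱼ.
Posterior concentration: (7.4, 127.3, 20.8), total = 155.5.
Var[θ_j] = α_j(Σα−α_j)/((Σα)²(Σα+1)) = 20.8·134.7/(155.5²·156.5) = 0.000740.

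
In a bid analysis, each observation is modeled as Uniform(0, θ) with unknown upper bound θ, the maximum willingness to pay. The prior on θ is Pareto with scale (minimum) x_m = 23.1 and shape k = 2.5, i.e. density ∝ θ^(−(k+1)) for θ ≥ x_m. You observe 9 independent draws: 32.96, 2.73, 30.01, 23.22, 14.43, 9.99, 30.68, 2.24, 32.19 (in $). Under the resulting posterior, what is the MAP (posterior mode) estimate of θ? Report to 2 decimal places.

A Pareto(scale x_m, shape k) prior on the upper bound θ of Uniform(0, θ) is conjugate: posterior is Pareto(max(x_m, max xᵢ), k + n).
Sample maximum = 32.96; prior scale x_m = 23.1 → posterior scale = max = 32.96.
Posterior shape = 2.5 + 9 = 11.5.
The Pareto density is decreasing on [x_m, ∞), so the mode is x_m = 32.96.

32.96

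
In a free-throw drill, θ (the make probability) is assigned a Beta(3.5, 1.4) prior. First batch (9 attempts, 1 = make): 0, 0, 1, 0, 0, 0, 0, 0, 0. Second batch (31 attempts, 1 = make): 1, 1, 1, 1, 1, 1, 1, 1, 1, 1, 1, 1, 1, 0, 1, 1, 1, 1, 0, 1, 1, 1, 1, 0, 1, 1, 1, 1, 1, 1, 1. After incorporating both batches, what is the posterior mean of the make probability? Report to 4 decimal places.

The Beta prior is conjugate to a Binomial/Bernoulli likelihood; the update adds successes to α and failures to β.
After batch 1: Beta(3.5+1, 1.4+8) = Beta(4.5, 9.4).
After batch 2: Beta(4.5+28, 9.4+3) = Beta(32.5, 12.4).
Posterior mean = α/(α+β) = 32.5/44.9 = 0.7238.

0.7238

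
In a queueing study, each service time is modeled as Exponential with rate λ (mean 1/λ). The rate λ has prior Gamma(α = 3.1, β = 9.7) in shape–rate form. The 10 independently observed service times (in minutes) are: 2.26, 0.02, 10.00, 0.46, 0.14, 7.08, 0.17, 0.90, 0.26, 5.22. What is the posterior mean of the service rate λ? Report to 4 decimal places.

With a Gamma(shape α, rate β) prior on the exponential rate λ, the posterior after n observations with total T = Σxᵢ is Gamma(α+n, β+T).
Sum of observations T = 26.51 minutes; n = 10.
Posterior: Gamma(3.1+10, 9.7+26.51) = Gamma(13.1, 36.21).
Posterior mean of λ = α/β = 13.1/36.21 = 0.3618.

0.3618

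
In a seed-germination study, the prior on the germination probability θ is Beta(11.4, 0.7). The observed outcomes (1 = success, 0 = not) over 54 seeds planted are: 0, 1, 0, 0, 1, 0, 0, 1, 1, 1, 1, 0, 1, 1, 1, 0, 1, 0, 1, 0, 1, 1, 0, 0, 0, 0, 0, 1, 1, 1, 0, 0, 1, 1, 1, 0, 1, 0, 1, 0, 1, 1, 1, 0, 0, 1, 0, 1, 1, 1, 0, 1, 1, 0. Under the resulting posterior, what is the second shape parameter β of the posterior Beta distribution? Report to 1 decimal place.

The Beta prior is conjugate to a Binomial/Bernoulli likelihood; the update adds successes to α and failures to β.
Posterior: Beta(α+k, β+n−k) = Beta(11.4+30, 0.7+24) = Beta(41.4, 24.7).
Posterior β = 24.7.

24.7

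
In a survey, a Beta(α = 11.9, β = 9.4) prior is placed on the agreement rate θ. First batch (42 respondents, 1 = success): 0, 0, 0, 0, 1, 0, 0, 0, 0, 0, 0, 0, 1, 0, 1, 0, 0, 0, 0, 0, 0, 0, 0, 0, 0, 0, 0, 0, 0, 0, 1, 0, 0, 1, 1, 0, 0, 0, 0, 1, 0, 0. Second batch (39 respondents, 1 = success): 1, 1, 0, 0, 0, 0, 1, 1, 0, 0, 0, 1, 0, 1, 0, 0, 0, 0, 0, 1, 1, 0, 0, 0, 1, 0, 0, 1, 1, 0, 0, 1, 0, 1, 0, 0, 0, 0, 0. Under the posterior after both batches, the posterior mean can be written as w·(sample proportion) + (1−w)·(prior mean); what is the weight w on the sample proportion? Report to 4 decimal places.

The Beta prior is conjugate to a Binomial/Bernoulli likelihood; the update adds successes to α and failures to β.
Total number of respondents: n = 42 + 39 = 81.
Posterior mean = (α₀+k)/(α₀+β₀+n) = [n/(α₀+β₀+n)]·(k/n) + [(α₀+β₀)/(α₀+β₀+n)]·α₀/(α₀+β₀), so only n and the prior enter the weight.
The weight on the data is w = n/(α₀+β₀+n) = 81/(11.9+9.4+81) = 81/102.3 = 0.7918.

0.7918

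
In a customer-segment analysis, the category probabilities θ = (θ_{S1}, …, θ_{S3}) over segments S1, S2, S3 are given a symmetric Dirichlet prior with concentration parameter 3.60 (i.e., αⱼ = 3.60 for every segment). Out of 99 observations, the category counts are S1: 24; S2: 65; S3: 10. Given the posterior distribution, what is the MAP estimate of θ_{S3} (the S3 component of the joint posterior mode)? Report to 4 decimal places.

The Dirichlet prior is conjugate to the Multinomial likelihood: each posterior αⱼ = prior αⱼ + observed count nⱼ.
Posterior concentration: (27.60, 68.60, 13.60), total = 109.80.
Joint mode component: (α_{S3}−1)/(Σα−K) = 12.60/106.80 = 0.1180.

0.1180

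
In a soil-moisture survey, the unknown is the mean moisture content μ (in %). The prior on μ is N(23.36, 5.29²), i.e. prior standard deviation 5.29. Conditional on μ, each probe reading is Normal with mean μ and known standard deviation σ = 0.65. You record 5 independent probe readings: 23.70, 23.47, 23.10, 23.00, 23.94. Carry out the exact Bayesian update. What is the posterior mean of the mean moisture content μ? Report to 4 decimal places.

For Normal data with known variance σ², a Normal(μ₀, σ₀²) prior on μ is conjugate. Posterior precision = 1/σ₀² + n/σ²; posterior mean is the precision-weighted average of μ₀ and x̄.
Σxᵢ = 23.70 + 23.47 + 23.10 + 23.00 + 23.94 = 117.21, so n·x̄ = 117.21.
σ₀² = 5.29² = 27.9841, σ² = 0.65² = 0.4225; σ² + n·σ₀² = 0.4225 + 5·27.9841 = 140.343.
Posterior mean = (μ₀/σ₀² + n·x̄/σ²)/(1/σ₀² + n/σ²) = (σ²·μ₀ + σ₀²·n·x̄)/(σ² + n·σ₀²) = (0.4225·23.36 + 27.9841·117.21)/140.343 = 3289.885961/140.343 = 23.4418.

23.4418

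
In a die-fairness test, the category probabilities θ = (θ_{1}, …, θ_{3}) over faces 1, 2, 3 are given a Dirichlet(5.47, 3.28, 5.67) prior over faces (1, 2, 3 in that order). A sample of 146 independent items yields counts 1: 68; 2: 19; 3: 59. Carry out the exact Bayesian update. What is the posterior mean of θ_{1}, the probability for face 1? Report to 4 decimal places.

0.4580

The Dirichlet prior is conjugate to the Multinomial likelihood: each posterior αⱼ = prior αⱼ + observed count nⱼ.
Posterior concentration: (73.47, 22.28, 64.67), total = 160.42.
E[θ_{1}|data] = α_{1}/Σα = 73.47/160.42 = 0.4580.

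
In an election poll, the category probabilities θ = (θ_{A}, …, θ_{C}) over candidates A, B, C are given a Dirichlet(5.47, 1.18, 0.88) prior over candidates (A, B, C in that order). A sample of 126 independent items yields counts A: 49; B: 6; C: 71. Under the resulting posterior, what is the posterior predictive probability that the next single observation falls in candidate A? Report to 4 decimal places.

0.4079

The Dirichlet prior is conjugate to the Multinomial likelihood: each posterior αⱼ = prior αⱼ + observed count nⱼ.
Posterior concentration: (54.47, 7.18, 71.88), total = 133.53.
P(next = A | data) = α_{A}/Σα = 0.4079.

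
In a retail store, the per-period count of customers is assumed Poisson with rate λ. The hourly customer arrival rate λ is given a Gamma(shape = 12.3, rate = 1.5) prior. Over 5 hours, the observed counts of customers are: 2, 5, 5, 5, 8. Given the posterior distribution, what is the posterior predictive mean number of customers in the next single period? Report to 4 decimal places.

5.7385

With a Gamma(shape α, rate β) prior, the Poisson likelihood is conjugate: the posterior is Gamma(α + ΣXᵢ, β + n).
Sum of counts S = 25 over n = 5 hours.
Posterior: Gamma(α+S, β+n) = Gamma(12.3+25, 1.5+5) = Gamma(37.3, 6.5).
The predictive distribution for one future period is NegBinom with mean α/β = 5.7385.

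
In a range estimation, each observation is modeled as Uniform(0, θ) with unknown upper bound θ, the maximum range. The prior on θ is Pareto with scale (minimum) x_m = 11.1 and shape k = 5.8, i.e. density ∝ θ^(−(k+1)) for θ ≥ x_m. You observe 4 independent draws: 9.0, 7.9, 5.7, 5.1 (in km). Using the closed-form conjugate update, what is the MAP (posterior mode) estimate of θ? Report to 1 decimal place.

11.1

A Pareto(scale x_m, shape k) prior on the upper bound θ of Uniform(0, θ) is conjugate: posterior is Pareto(max(x_m, max xᵢ), k + n).
Sample maximum = 9.0; prior scale x_m = 11.1 → posterior scale = max = 11.1.
Posterior shape = 5.8 + 4 = 9.8.
The Pareto density is decreasing on [x_m, ∞), so the mode is x_m = 11.1.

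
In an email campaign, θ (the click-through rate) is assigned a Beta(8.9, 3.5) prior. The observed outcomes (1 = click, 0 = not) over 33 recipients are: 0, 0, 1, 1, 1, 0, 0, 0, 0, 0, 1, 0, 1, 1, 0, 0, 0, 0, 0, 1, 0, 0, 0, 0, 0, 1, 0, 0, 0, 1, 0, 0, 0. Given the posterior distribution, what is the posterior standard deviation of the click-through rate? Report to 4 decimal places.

0.0717

The Beta prior is conjugate to a Binomial/Bernoulli likelihood; the update adds successes to α and failures to β.
Posterior: Beta(α+k, β+n−k) = Beta(8.9+9, 3.5+24) = Beta(17.9, 27.5).
Var = αβ/((α+β)²(α+β+1)) = 17.9·27.5/(45.4²·46.4) = 0.00514702; SD = √0.00514702 = 0.0717.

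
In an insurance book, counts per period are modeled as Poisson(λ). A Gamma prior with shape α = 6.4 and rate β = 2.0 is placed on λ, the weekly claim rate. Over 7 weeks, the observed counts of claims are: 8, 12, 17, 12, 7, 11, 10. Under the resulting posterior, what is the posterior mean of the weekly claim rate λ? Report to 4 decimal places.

With a Gamma(shape α, rate β) prior, the Poisson likelihood is conjugate: the posterior is Gamma(α + ΣXᵢ, β + n).
Sum of counts S = 77 over n = 7 weeks.
Posterior: Gamma(α+S, β+n) = Gamma(6.4+77, 2.0+7) = Gamma(83.4, 9.0).
Posterior mean = α/β = 83.4/9.0 = 9.2667.

9.2667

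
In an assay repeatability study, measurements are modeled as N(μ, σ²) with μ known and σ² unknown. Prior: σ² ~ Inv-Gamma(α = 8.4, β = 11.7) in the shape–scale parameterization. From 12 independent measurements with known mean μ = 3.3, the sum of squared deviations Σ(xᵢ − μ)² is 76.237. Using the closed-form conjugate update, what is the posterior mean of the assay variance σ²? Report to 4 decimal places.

3.7178

With known mean μ and an Inverse-Gamma(α, β) prior on σ², the Normal likelihood is conjugate: posterior is Inv-Gamma(α + n/2, β + Σ(xᵢ−μ)²/2).
Posterior: Inv-Gamma(8.4 + 12/2, 11.7 + 76.237/2) = Inv-Gamma(14.40, 49.8185).
E[σ²|data] = β/(α−1) = 49.8185/13.40 = 3.7178.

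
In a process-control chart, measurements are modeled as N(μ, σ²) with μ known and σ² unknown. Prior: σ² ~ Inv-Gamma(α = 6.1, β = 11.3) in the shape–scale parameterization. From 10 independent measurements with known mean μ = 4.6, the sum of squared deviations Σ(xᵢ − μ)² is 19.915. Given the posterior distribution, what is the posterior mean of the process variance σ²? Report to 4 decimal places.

With known mean μ and an Inverse-Gamma(α, β) prior on σ², the Normal likelihood is conjugate: posterior is Inv-Gamma(α + n/2, β + Σ(xᵢ−μ)²/2).
Posterior: Inv-Gamma(6.1 + 10/2, 11.3 + 19.915/2) = Inv-Gamma(11.10, 21.2575).
E[σ²|data] = β/(α−1) = 21.2575/10.10 = 2.1047.

2.1047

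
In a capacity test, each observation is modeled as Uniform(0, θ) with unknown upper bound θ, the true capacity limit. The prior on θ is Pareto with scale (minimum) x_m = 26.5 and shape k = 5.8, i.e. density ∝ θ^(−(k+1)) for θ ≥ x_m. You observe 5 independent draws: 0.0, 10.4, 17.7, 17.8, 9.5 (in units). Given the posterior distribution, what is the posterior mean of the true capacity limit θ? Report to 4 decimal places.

A Pareto(scale x_m, shape k) prior on the upper bound θ of Uniform(0, θ) is conjugate: posterior is Pareto(max(x_m, max xᵢ), k + n).
Sample maximum = 17.8; prior scale x_m = 26.5 → posterior scale = max = 26.5.
Posterior shape = 5.8 + 5 = 10.8.
E[θ|data] = k·x_m/(k−1) = 10.8·26.5/9.8 = 29.2041.

29.2041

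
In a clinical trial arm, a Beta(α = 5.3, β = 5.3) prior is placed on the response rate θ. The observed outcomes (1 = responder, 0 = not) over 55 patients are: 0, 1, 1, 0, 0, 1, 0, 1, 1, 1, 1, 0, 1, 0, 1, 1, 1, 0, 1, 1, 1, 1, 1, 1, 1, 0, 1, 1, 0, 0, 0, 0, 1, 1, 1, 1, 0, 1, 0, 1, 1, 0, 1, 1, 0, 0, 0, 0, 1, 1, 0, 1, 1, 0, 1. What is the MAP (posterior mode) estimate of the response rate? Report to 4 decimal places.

0.6022

The Beta prior is conjugate to a Binomial/Bernoulli likelihood; the update adds successes to α and failures to β.
Posterior: Beta(α+k, β+n−k) = Beta(5.3+34, 5.3+21) = Beta(39.3, 26.3).
Mode of Beta(a,b) for a,b>1 is (a−1)/(a+b−2) = 38.3/63.6 = 0.6022.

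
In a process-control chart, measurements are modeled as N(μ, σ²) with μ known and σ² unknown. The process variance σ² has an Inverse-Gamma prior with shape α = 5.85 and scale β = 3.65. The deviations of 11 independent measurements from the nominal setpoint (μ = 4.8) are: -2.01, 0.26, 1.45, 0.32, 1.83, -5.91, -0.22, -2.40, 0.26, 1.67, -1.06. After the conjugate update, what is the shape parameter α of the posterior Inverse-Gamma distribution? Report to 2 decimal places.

11.35

With known mean μ and an Inverse-Gamma(α, β) prior on σ², the Normal likelihood is conjugate: posterior is Inv-Gamma(α + n/2, β + Σ(xᵢ−μ)²/2).
Σ(xᵢ−μ)² = (-2.01)² + (0.26)² + (1.45)² + (0.32)² + (1.83)² + (-5.91)² + (-0.22)² + (-2.40)² + (0.26)² + (1.67)² + (-1.06)² = 54.3781.
Posterior: Inv-Gamma(5.85 + 11/2, 3.65 + 54.3781/2) = Inv-Gamma(11.35, 30.83905).
Posterior α = 11.35.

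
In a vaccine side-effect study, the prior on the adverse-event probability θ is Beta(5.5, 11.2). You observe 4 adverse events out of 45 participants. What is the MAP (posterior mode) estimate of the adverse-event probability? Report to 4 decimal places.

The Beta prior is conjugate to a Binomial/Bernoulli likelihood; the update adds successes to α and failures to β.
Posterior: Beta(α+k, β+n−k) = Beta(5.5+4, 11.2+41) = Beta(9.5, 52.2).
Mode of Beta(a,b) for a,b>1 is (a−1)/(a+b−2) = 8.5/59.7 = 0.1424.

0.1424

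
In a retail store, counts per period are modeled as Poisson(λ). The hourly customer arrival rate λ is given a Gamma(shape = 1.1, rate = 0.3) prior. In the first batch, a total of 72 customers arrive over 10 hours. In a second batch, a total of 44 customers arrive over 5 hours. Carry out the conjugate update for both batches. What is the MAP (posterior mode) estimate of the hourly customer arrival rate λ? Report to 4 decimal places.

With a Gamma(shape α, rate β) prior, the Poisson likelihood is conjugate: the posterior is Gamma(α + ΣXᵢ, β + n).
After batch 1: Gamma(α+S, β+n) = Gamma(1.1+72, 0.3+10) = Gamma(73.1, 10.3).
After batch 2: Gamma(α+S, β+n) = Gamma(73.1+44, 10.3+5) = Gamma(117.1, 15.3).
Mode of Gamma(α,β) for α≥1 is (α−1)/β = 116.1/15.3 = 7.5882.

7.5882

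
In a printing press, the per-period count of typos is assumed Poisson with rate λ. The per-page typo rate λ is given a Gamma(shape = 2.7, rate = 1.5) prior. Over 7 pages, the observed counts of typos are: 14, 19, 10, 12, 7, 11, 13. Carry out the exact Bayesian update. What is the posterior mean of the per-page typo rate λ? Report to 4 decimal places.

10.4353

With a Gamma(shape α, rate β) prior, the Poisson likelihood is conjugate: the posterior is Gamma(α + ΣXᵢ, β + n).
Sum of counts S = 86 over n = 7 pages.
Posterior: Gamma(α+S, β+n) = Gamma(2.7+86, 1.5+7) = Gamma(88.7, 8.5).
Posterior mean = α/β = 88.7/8.5 = 10.4353.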